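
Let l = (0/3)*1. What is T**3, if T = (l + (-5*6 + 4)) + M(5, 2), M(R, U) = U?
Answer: -13824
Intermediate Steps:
l = 0 (l = (0*(1/3))*1 = 0*1 = 0)
T = -24 (T = (0 + (-5*6 + 4)) + 2 = (0 + (-30 + 4)) + 2 = (0 - 26) + 2 = -26 + 2 = -24)
T**3 = (-24)**3 = -13824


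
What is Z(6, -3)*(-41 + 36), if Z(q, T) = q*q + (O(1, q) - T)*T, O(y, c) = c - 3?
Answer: -90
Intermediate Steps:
O(y, c) = -3 + c
Z(q, T) = q² + T*(-3 + q - T) (Z(q, T) = q*q + ((-3 + q) - T)*T = q² + (-3 + q - T)*T = q² + T*(-3 + q - T))
Z(6, -3)*(-41 + 36) = (6² - 1*(-3)² - 3*(-3 + 6))*(-41 + 36) = (36 - 1*9 - 3*3)*(-5) = (36 - 9 - 9)*(-5) = 18*(-5) = -90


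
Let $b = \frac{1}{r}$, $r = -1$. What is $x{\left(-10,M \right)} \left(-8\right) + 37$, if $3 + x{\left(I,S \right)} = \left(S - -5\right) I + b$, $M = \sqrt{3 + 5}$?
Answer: $469 + 160 \sqrt{2} \approx 695.27$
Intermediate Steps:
$M = 2 \sqrt{2}$ ($M = \sqrt{8} = 2 \sqrt{2} \approx 2.8284$)
$b = -1$ ($b = \frac{1}{-1} = -1$)
$x{\left(I,S \right)} = -4 + I \left(5 + S\right)$ ($x{\left(I,S \right)} = -3 + \left(\left(S - -5\right) I - 1\right) = -3 + \left(\left(S + 5\right) I - 1\right) = -3 + \left(\left(5 + S\right) I - 1\right) = -3 + \left(I \left(5 + S\right) - 1\right) = -3 + \left(-1 + I \left(5 + S\right)\right) = -4 + I \left(5 + S\right)$)
$x{\left(-10,M \right)} \left(-8\right) + 37 = \left(-4 + 5 \left(-10\right) - 10 \cdot 2 \sqrt{2}\right) \left(-8\right) + 37 = \left(-4 - 50 - 20 \sqrt{2}\right) \left(-8\right) + 37 = \left(-54 - 20 \sqrt{2}\right) \left(-8\right) + 37 = \left(432 + 160 \sqrt{2}\right) + 37 = 469 + 160 \sqrt{2}$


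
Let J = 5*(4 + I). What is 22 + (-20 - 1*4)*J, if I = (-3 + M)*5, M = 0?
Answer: 1342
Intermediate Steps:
I = -15 (I = (-3 + 0)*5 = -3*5 = -15)
J = -55 (J = 5*(4 - 15) = 5*(-11) = -55)
22 + (-20 - 1*4)*J = 22 + (-20 - 1*4)*(-55) = 22 + (-20 - 4)*(-55) = 22 - 24*(-55) = 22 + 1320 = 1342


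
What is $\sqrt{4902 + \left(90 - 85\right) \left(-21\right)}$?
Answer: $3 \sqrt{533} \approx 69.26$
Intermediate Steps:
$\sqrt{4902 + \left(90 - 85\right) \left(-21\right)} = \sqrt{4902 + 5 \left(-21\right)} = \sqrt{4902 - 105} = \sqrt{4797} = 3 \sqrt{533}$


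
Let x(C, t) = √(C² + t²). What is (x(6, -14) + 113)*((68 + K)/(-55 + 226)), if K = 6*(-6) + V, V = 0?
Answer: 3616/171 + 64*√58/171 ≈ 23.997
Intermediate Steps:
K = -36 (K = 6*(-6) + 0 = -36 + 0 = -36)
(x(6, -14) + 113)*((68 + K)/(-55 + 226)) = (√(6² + (-14)²) + 113)*((68 - 36)/(-55 + 226)) = (√(36 + 196) + 113)*(32/171) = (√232 + 113)*(32*(1/171)) = (2*√58 + 113)*(32/171) = (113 + 2*√58)*(32/171) = 3616/171 + 64*√58/171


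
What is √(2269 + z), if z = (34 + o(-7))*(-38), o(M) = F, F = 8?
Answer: √673 ≈ 25.942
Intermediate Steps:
o(M) = 8
z = -1596 (z = (34 + 8)*(-38) = 42*(-38) = -1596)
√(2269 + z) = √(2269 - 1596) = √673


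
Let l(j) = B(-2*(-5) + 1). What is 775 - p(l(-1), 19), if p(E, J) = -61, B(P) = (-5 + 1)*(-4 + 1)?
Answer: 836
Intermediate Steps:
B(P) = 12 (B(P) = -4*(-3) = 12)
l(j) = 12
775 - p(l(-1), 19) = 775 - 1*(-61) = 775 + 61 = 836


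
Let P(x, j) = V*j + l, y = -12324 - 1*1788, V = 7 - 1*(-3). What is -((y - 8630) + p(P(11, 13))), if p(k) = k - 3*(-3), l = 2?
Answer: 22601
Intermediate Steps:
V = 10 (V = 7 + 3 = 10)
y = -14112 (y = -12324 - 1788 = -14112)
P(x, j) = 2 + 10*j (P(x, j) = 10*j + 2 = 2 + 10*j)
p(k) = 9 + k (p(k) = k + 9 = 9 + k)
-((y - 8630) + p(P(11, 13))) = -((-14112 - 8630) + (9 + (2 + 10*13))) = -(-22742 + (9 + (2 + 130))) = -(-22742 + (9 + 132)) = -(-22742 + 141) = -1*(-22601) = 22601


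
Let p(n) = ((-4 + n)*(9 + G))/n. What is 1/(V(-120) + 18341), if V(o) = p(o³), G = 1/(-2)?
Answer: 864000/15853968017 ≈ 5.4497e-5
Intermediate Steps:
G = -½ ≈ -0.50000
p(n) = (-34 + 17*n/2)/n (p(n) = ((-4 + n)*(9 - ½))/n = ((-4 + n)*(17/2))/n = (-34 + 17*n/2)/n)
V(o) = 17/2 - 34/o³
1/(V(-120) + 18341) = 1/((17/2 - 34/(-120)³) + 18341) = 1/((17/2 - 34*(-1/1728000)) + 18341) = 1/((17/2 + 17/864000) + 18341) = 1/(7344017/864000 + 18341) = 1/(15853968017/864000) = 864000/15853968017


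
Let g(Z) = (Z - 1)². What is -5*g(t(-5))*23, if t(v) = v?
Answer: -4140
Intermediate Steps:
g(Z) = (-1 + Z)²
-5*g(t(-5))*23 = -5*(-1 - 5)²*23 = -5*(-6)²*23 = -5*36*23 = -180*23 = -4140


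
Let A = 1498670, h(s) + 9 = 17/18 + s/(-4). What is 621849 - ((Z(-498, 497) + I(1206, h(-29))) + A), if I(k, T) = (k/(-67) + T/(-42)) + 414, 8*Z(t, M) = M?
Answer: -663223033/756 ≈ -8.7728e+5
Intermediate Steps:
h(s) = -145/18 - s/4 (h(s) = -9 + (17/18 + s/(-4)) = -9 + (17*(1/18) + s*(-1/4)) = -9 + (17/18 - s/4) = -145/18 - s/4)
Z(t, M) = M/8
I(k, T) = 414 - T/42 - k/67 (I(k, T) = (k*(-1/67) + T*(-1/42)) + 414 = (-k/67 - T/42) + 414 = (-T/42 - k/67) + 414 = 414 - T/42 - k/67)
621849 - ((Z(-498, 497) + I(1206, h(-29))) + A) = 621849 - (((1/8)*497 + (414 - (-145/18 - 1/4*(-29))/42 - 1/67*1206)) + 1498670) = 621849 - ((497/8 + (414 - (-145/18 + 29/4)/42 - 18)) + 1498670) = 621849 - ((497/8 + (414 - 1/42*(-29/36) - 18)) + 1498670) = 621849 - ((497/8 + (414 + 29/1512 - 18)) + 1498670) = 621849 - ((497/8 + 598781/1512) + 1498670) = 621849 - (346357/756 + 1498670) = 621849 - 1*1133340877/756 = 621849 - 1133340877/756 = -663223033/756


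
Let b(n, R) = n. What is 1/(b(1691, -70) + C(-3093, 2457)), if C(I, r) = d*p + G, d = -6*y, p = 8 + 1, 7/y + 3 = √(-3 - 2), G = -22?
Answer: 350/613229 - 27*I*√5/3066145 ≈ 0.00057075 - 1.969e-5*I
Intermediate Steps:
y = 7/(-3 + I*√5) (y = 7/(-3 + √(-3 - 2)) = 7/(-3 + √(-5)) = 7/(-3 + I*√5) ≈ -1.5 - 1.118*I)
p = 9
d = 9 + 3*I*√5 (d = -6*(-3/2 - I*√5/2) = 9 + 3*I*√5 ≈ 9.0 + 6.7082*I)
C(I, r) = 59 + 27*I*√5 (C(I, r) = (9 + 3*I*√5)*9 - 22 = (81 + 27*I*√5) - 22 = 59 + 27*I*√5)
1/(b(1691, -70) + C(-3093, 2457)) = 1/(1691 + (59 + 27*I*√5)) = 1/(1750 + 27*I*√5)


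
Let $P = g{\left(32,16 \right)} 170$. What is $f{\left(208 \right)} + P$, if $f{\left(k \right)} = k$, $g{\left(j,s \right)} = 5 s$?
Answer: $13808$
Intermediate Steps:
$P = 13600$ ($P = 5 \cdot 16 \cdot 170 = 80 \cdot 170 = 13600$)
$f{\left(208 \right)} + P = 208 + 13600 = 13808$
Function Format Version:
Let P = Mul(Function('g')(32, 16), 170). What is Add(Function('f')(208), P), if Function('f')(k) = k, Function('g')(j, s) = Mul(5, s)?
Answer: 13808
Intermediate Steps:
P = 13600 (P = Mul(Mul(5, 16), 170) = Mul(80, 170) = 13600)
Add(Function('f')(208), P) = Add(208, 13600) = 13808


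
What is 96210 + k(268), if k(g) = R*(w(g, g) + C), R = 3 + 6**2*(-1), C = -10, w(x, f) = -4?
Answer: 96672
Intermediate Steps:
R = -33 (R = 3 + 36*(-1) = 3 - 36 = -33)
k(g) = 462 (k(g) = -33*(-4 - 10) = -33*(-14) = 462)
96210 + k(268) = 96210 + 462 = 96672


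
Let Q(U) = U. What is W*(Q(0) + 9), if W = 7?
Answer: 63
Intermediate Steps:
W*(Q(0) + 9) = 7*(0 + 9) = 7*9 = 63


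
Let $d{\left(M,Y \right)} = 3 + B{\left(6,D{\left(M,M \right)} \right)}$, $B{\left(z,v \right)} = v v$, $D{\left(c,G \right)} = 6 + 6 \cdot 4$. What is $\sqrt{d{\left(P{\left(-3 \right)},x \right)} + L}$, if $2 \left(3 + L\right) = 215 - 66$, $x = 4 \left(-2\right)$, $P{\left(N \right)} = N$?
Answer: $\frac{\sqrt{3898}}{2} \approx 31.217$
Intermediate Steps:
$D{\left(c,G \right)} = 30$ ($D{\left(c,G \right)} = 6 + 24 = 30$)
$B{\left(z,v \right)} = v^{2}$
$x = -8$
$L = \frac{143}{2}$ ($L = -3 + \frac{215 - 66}{2} = -3 + \frac{1}{2} \cdot 149 = -3 + \frac{149}{2} = \frac{143}{2} \approx 71.5$)
$d{\left(M,Y \right)} = 903$ ($d{\left(M,Y \right)} = 3 + 30^{2} = 3 + 900 = 903$)
$\sqrt{d{\left(P{\left(-3 \right)},x \right)} + L} = \sqrt{903 + \frac{143}{2}} = \sqrt{\frac{1949}{2}} = \frac{\sqrt{3898}}{2}$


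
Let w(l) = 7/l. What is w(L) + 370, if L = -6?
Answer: 2213/6 ≈ 368.83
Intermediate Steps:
w(L) + 370 = 7/(-6) + 370 = 7*(-1/6) + 370 = -7/6 + 370 = 2213/6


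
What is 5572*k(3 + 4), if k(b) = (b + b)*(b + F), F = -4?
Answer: 234024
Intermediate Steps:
k(b) = 2*b*(-4 + b) (k(b) = (b + b)*(b - 4) = (2*b)*(-4 + b) = 2*b*(-4 + b))
5572*k(3 + 4) = 5572*(2*(3 + 4)*(-4 + (3 + 4))) = 5572*(2*7*(-4 + 7)) = 5572*(2*7*3) = 5572*42 = 234024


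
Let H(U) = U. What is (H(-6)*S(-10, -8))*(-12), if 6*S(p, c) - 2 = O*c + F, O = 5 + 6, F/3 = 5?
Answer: -852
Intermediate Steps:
F = 15 (F = 3*5 = 15)
O = 11
S(p, c) = 17/6 + 11*c/6 (S(p, c) = 1/3 + (11*c + 15)/6 = 1/3 + (15 + 11*c)/6 = 1/3 + (5/2 + 11*c/6) = 17/6 + 11*c/6)
(H(-6)*S(-10, -8))*(-12) = -6*(17/6 + (11/6)*(-8))*(-12) = -6*(17/6 - 44/3)*(-12) = -6*(-71/6)*(-12) = 71*(-12) = -852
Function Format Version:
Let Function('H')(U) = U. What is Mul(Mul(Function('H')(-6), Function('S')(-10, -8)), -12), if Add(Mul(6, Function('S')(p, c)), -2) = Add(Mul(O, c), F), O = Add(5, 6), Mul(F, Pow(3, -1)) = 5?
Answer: -852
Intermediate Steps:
F = 15 (F = Mul(3, 5) = 15)
O = 11
Function('S')(p, c) = Add(Rational(17, 6), Mul(Rational(11, 6), c)) (Function('S')(p, c) = Add(Rational(1, 3), Mul(Rational(1, 6), Add(Mul(11, c), 15))) = Add(Rational(1, 3), Mul(Rational(1, 6), Add(15, Mul(11, c)))) = Add(Rational(1, 3), Add(Rational(5, 2), Mul(Rational(11, 6), c))) = Add(Rational(17, 6), Mul(Rational(11, 6), c)))
Mul(Mul(Function('H')(-6), Function('S')(-10, -8)), -12) = Mul(Mul(-6, Add(Rational(17, 6), Mul(Rational(11, 6), -8))), -12) = Mul(Mul(-6, Add(Rational(17, 6), Rational(-44, 3))), -12) = Mul(Mul(-6, Rational(-71, 6)), -12) = Mul(71, -12) = -852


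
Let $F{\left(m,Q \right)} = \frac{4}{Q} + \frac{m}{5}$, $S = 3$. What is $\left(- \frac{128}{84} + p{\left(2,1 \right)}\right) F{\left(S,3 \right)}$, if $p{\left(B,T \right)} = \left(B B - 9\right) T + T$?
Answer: $- \frac{3364}{315} \approx -10.679$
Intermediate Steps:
$F{\left(m,Q \right)} = \frac{4}{Q} + \frac{m}{5}$ ($F{\left(m,Q \right)} = \frac{4}{Q} + m \frac{1}{5} = \frac{4}{Q} + \frac{m}{5}$)
$p{\left(B,T \right)} = T + T \left(-9 + B^{2}\right)$ ($p{\left(B,T \right)} = \left(B^{2} - 9\right) T + T = \left(-9 + B^{2}\right) T + T = T \left(-9 + B^{2}\right) + T = T + T \left(-9 + B^{2}\right)$)
$\left(- \frac{128}{84} + p{\left(2,1 \right)}\right) F{\left(S,3 \right)} = \left(- \frac{128}{84} + 1 \left(-8 + 2^{2}\right)\right) \left(\frac{4}{3} + \frac{1}{5} \cdot 3\right) = \left(\left(-128\right) \frac{1}{84} + 1 \left(-8 + 4\right)\right) \left(4 \cdot \frac{1}{3} + \frac{3}{5}\right) = \left(- \frac{32}{21} + 1 \left(-4\right)\right) \left(\frac{4}{3} + \frac{3}{5}\right) = \left(- \frac{32}{21} - 4\right) \frac{29}{15} = \left(- \frac{116}{21}\right) \frac{29}{15} = - \frac{3364}{315}$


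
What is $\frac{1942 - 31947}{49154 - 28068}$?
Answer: $- \frac{30005}{21086} \approx -1.423$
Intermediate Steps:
$\frac{1942 - 31947}{49154 - 28068} = - \frac{30005}{21086}$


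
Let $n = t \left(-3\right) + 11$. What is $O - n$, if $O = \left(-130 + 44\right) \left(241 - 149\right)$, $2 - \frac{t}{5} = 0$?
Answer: $-7893$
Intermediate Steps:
$t = 10$ ($t = 10 - 0 = 10 + 0 = 10$)
$O = -7912$ ($O = \left(-86\right) 92 = -7912$)
$n = -19$ ($n = 10 \left(-3\right) + 11 = -30 + 11 = -19$)
$O - n = -7912 - -19 = -7912 + 19 = -7893$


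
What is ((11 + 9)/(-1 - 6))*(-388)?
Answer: 7760/7 ≈ 1108.6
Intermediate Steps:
((11 + 9)/(-1 - 6))*(-388) = (20/(-7))*(-388) = (20*(-⅐))*(-388) = -20/7*(-388) = 7760/7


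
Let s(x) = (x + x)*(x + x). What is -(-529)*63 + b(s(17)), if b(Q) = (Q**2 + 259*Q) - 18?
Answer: 1669049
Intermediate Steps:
s(x) = 4*x**2 (s(x) = (2*x)*(2*x) = 4*x**2)
b(Q) = -18 + Q**2 + 259*Q
-(-529)*63 + b(s(17)) = -(-529)*63 + (-18 + (4*17**2)**2 + 259*(4*17**2)) = -1*(-33327) + (-18 + (4*289)**2 + 259*(4*289)) = 33327 + (-18 + 1156**2 + 259*1156) = 33327 + (-18 + 1336336 + 299404) = 33327 + 1635722 = 1669049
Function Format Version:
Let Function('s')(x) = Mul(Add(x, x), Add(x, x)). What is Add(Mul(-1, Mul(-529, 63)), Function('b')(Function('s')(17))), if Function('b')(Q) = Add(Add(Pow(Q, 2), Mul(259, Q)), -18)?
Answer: 1669049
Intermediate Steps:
Function('s')(x) = Mul(4, Pow(x, 2)) (Function('s')(x) = Mul(Mul(2, x), Mul(2, x)) = Mul(4, Pow(x, 2)))
Function('b')(Q) = Add(-18, Pow(Q, 2), Mul(259, Q))
Add(Mul(-1, Mul(-529, 63)), Function('b')(Function('s')(17))) = Add(Mul(-1, Mul(-529, 63)), Add(-18, Pow(Mul(4, Pow(17, 2)), 2), Mul(259, Mul(4, Pow(17, 2))))) = Add(Mul(-1, -33327), Add(-18, Pow(Mul(4, 289), 2), Mul(259, Mul(4, 289)))) = Add(33327, Add(-18, Pow(1156, 2), Mul(259, 1156))) = Add(33327, Add(-18, 1336336, 299404)) = Add(33327, 1635722) = 1669049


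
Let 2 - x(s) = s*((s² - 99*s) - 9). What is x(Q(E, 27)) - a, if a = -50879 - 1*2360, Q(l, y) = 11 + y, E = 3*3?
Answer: 141667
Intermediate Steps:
E = 9
a = -53239 (a = -50879 - 2360 = -53239)
x(s) = 2 - s*(-9 + s² - 99*s) (x(s) = 2 - s*((s² - 99*s) - 9) = 2 - s*(-9 + s² - 99*s))
x(Q(E, 27)) - a = (2 - (11 + 27)³ + 9*(11 + 27) + 99*(11 + 27)²) - 1*(-53239) = (2 - 1*38³ + 9*38 + 99*38²) + 53239 = (2 - 1*54872 + 342 + 99*1444) + 53239 = (2 - 54872 + 342 + 142956) + 53239 = 88428 + 53239 = 141667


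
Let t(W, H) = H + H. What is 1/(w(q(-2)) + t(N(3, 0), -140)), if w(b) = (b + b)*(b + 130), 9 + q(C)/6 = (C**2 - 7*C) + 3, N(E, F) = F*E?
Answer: 1/28808 ≈ 3.4713e-5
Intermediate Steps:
N(E, F) = E*F
q(C) = -36 - 42*C + 6*C**2 (q(C) = -54 + 6*((C**2 - 7*C) + 3) = -54 + 6*(3 + C**2 - 7*C) = -54 + (18 - 42*C + 6*C**2) = -36 - 42*C + 6*C**2)
t(W, H) = 2*H
w(b) = 2*b*(130 + b) (w(b) = (2*b)*(130 + b) = 2*b*(130 + b))
1/(w(q(-2)) + t(N(3, 0), -140)) = 1/(2*(-36 - 42*(-2) + 6*(-2)**2)*(130 + (-36 - 42*(-2) + 6*(-2)**2)) + 2*(-140)) = 1/(2*(-36 + 84 + 6*4)*(130 + (-36 + 84 + 6*4)) - 280) = 1/(2*(-36 + 84 + 24)*(130 + (-36 + 84 + 24)) - 280) = 1/(2*72*(130 + 72) - 280) = 1/(2*72*202 - 280) = 1/(29088 - 280) = 1/28808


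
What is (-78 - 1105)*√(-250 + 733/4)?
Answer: -1183*I*√267/2 ≈ -9665.2*I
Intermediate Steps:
(-78 - 1105)*√(-250 + 733/4) = -1183*√(-250 + 733*(¼)) = -1183*√(-250 + 733/4) = -1183*I*√267/2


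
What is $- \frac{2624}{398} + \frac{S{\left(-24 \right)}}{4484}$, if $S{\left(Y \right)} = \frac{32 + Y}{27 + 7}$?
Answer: $- \frac{25002585}{3792343} \approx -6.5929$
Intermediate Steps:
$S{\left(Y \right)} = \frac{16}{17} + \frac{Y}{34}$ ($S{\left(Y \right)} = \frac{32 + Y}{34} = \left(32 + Y\right) \frac{1}{34} = \frac{16}{17} + \frac{Y}{34}$)
$- \frac{2624}{398} + \frac{S{\left(-24 \right)}}{4484} = - \frac{2624}{398} + \frac{\frac{16}{17} + \frac{1}{34} \left(-24\right)}{4484} = \left(-2624\right) \frac{1}{398} + \left(\frac{16}{17} - \frac{12}{17}\right) \frac{1}{4484} = - \frac{1312}{199} + \frac{4}{17} \cdot \frac{1}{4484} = - \frac{1312}{199} + \frac{1}{19057} = - \frac{25002585}{3792343}$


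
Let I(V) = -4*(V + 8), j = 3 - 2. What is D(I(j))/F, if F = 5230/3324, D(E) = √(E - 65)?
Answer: 1662*I*√101/2615 ≈ 6.3873*I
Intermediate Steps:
j = 1
I(V) = -32 - 4*V (I(V) = -4*(8 + V) = -32 - 4*V)
D(E) = √(-65 + E)
F = 2615/1662 (F = 5230*(1/3324) = 2615/1662 ≈ 1.5734)
D(I(j))/F = √(-65 + (-32 - 4*1))/(2615/1662) = √(-65 + (-32 - 4))*(1662/2615) = √(-65 - 36)*(1662/2615) = √(-101)*(1662/2615) = (I*√101)*(1662/2615) = 1662*I*√101/2615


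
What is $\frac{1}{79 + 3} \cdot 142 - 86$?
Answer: $- \frac{3455}{41} \approx -84.268$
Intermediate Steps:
$\frac{1}{79 + 3} \cdot 142 - 86 = \frac{1}{82} \cdot 142 - 86 = \frac{71}{41} - 86 = - \frac{3455}{41}$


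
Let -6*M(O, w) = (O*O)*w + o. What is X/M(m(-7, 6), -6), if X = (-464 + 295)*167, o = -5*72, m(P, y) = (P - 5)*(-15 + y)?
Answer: -28223/11724 ≈ -2.4073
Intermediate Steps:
m(P, y) = (-15 + y)*(-5 + P) (m(P, y) = (-5 + P)*(-15 + y) = (-15 + y)*(-5 + P))
o = -360
M(O, w) = 60 - w*O**2/6 (M(O, w) = -((O*O)*w - 360)/6 = -(O**2*w - 360)/6 = -(w*O**2 - 360)/6 = -(-360 + w*O**2)/6 = 60 - w*O**2/6)
X = -28223 (X = -169*167 = -28223)
X/M(m(-7, 6), -6) = -28223/(60 - 1/6*(-6)*(75 - 15*(-7) - 5*6 - 7*6)**2) = -28223/(60 - 1/6*(-6)*(75 + 105 - 30 - 42)**2) = -28223/(60 - 1/6*(-6)*108**2) = -28223/(60 - 1/6*(-6)*11664) = -28223/(60 + 11664) = -28223/11724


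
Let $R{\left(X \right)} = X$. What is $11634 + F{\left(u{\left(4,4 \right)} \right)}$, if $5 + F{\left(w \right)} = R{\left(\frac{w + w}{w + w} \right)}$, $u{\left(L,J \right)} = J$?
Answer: $11630$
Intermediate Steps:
$F{\left(w \right)} = -4$ ($F{\left(w \right)} = -5 + \frac{w + w}{w + w} = -5 + \frac{2 w}{2 w} = -5 + 2 w \frac{1}{2 w} = -5 + 1 = -4$)
$11634 + F{\left(u{\left(4,4 \right)} \right)} = 11634 - 4 = 11630$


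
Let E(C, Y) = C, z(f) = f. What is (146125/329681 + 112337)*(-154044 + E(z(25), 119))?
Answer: -5704173850679818/329681 ≈ -1.7302e+10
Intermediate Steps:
(146125/329681 + 112337)*(-154044 + E(z(25), 119)) = (146125/329681 + 112337)*(-154044 + 25) = (146125*(1/329681) + 112337)*(-154019) = (146125/329681 + 112337)*(-154019) = (37035520622/329681)*(-154019) = -5704173850679818/329681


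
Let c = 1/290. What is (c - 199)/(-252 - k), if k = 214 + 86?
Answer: 57709/160080 ≈ 0.36050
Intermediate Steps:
c = 1/290 ≈ 0.0034483
k = 300
(c - 199)/(-252 - k) = (1/290 - 199)/(-252 - 1*300) = -57709/(290*(-252 - 300)) = -57709/290/(-552) = -57709/290*(-1/552) = 57709/160080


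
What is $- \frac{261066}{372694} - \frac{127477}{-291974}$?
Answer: $- \frac{14357285623}{54408478978} \approx -0.26388$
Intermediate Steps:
$- \frac{261066}{372694} - \frac{127477}{-291974} = \left(-261066\right) \frac{1}{372694} - - \frac{127477}{291974} = - \frac{130533}{186347} + \frac{127477}{291974} = - \frac{14357285623}{54408478978}$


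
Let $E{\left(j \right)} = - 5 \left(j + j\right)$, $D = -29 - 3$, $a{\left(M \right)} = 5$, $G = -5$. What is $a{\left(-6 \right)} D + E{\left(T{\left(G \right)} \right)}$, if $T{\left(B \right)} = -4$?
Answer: $-120$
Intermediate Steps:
$D = -32$ ($D = -29 - 3 = -32$)
$E{\left(j \right)} = - 10 j$ ($E{\left(j \right)} = - 5 \cdot 2 j = - 10 j$)
$a{\left(-6 \right)} D + E{\left(T{\left(G \right)} \right)} = 5 \left(-32\right) - -40 = -160 + 40 = -120$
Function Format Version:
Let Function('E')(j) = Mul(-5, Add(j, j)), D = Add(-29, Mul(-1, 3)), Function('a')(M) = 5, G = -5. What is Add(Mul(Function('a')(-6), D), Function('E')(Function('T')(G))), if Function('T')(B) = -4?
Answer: -120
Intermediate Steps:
D = -32 (D = Add(-29, -3) = -32)
Function('E')(j) = Mul(-10, j) (Function('E')(j) = Mul(-5, Mul(2, j)) = Mul(-10, j))
Add(Mul(Function('a')(-6), D), Function('E')(Function('T')(G))) = Add(Mul(5, -32), Mul(-10, -4)) = Add(-160, 40) = -120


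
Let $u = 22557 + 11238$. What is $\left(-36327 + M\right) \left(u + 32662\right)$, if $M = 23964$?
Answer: $-821607891$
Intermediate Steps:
$u = 33795$
$\left(-36327 + M\right) \left(u + 32662\right) = \left(-36327 + 23964\right) \left(33795 + 32662\right) = \left(-12363\right) 66457 = -821607891$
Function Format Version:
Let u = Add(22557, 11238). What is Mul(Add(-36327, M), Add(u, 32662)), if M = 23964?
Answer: -821607891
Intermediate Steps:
u = 33795
Mul(Add(-36327, M), Add(u, 32662)) = Mul(Add(-36327, 23964), Add(33795, 32662)) = Mul(-12363, 66457) = -821607891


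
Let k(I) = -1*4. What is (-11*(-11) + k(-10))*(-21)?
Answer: -2457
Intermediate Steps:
k(I) = -4
(-11*(-11) + k(-10))*(-21) = (-11*(-11) - 4)*(-21) = (121 - 4)*(-21) = 117*(-21) = -2457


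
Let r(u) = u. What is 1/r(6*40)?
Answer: 1/240 ≈ 0.0041667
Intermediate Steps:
1/r(6*40) = 1/(6*40) = 1/240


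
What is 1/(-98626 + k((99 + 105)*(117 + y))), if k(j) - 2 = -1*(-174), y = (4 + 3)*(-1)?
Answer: -1/98450 ≈ -1.0157e-5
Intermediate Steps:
y = -7 (y = 7*(-1) = -7)
k(j) = 176 (k(j) = 2 - 1*(-174) = 2 + 174 = 176)
1/(-98626 + k((99 + 105)*(117 + y))) = 1/(-98626 + 176) = 1/(-98450) = -1/98450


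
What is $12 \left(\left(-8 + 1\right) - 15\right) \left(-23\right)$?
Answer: $6072$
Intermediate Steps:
$12 \left(\left(-8 + 1\right) - 15\right) \left(-23\right) = 12 \left(-7 - 15\right) \left(-23\right) = 12 \left(-22\right) \left(-23\right) = \left(-264\right) \left(-23\right) = 6072$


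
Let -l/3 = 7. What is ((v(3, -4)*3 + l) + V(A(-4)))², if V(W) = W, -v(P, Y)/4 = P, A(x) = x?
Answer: 3721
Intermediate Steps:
l = -21 (l = -3*7 = -21)
v(P, Y) = -4*P
((v(3, -4)*3 + l) + V(A(-4)))² = ((-4*3*3 - 21) - 4)² = ((-12*3 - 21) - 4)² = ((-36 - 21) - 4)² = (-57 - 4)² = (-61)² = 3721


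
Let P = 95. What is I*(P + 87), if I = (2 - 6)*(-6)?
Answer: 4368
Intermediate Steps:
I = 24 (I = -4*(-6) = 24)
I*(P + 87) = 24*(95 + 87) = 24*182 = 4368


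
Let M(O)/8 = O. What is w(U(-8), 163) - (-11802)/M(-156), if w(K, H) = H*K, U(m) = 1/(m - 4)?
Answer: -14377/624 ≈ -23.040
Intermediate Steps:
U(m) = 1/(-4 + m)
M(O) = 8*O
w(U(-8), 163) - (-11802)/M(-156) = 163/(-4 - 8) - (-11802)/(8*(-156)) = 163/(-12) - (-11802)/(-1248) = 163*(-1/12) - (-11802)*(-1)/1248 = -163/12 - 1*1967/208 = -163/12 - 1967/208 = -14377/624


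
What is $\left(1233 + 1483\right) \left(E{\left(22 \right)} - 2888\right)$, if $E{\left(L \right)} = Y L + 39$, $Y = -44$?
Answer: $-10366972$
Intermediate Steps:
$E{\left(L \right)} = 39 - 44 L$ ($E{\left(L \right)} = - 44 L + 39 = 39 - 44 L$)
$\left(1233 + 1483\right) \left(E{\left(22 \right)} - 2888\right) = \left(1233 + 1483\right) \left(\left(39 - 968\right) - 2888\right) = 2716 \left(\left(39 - 968\right) - 2888\right) = 2716 \left(-929 - 2888\right) = 2716 \left(-3817\right) = -10366972$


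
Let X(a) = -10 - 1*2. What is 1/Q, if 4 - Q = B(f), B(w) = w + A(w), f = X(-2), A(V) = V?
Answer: 1/28 ≈ 0.035714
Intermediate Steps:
X(a) = -12 (X(a) = -10 - 2 = -12)
f = -12
B(w) = 2*w (B(w) = w + w = 2*w)
Q = 28 (Q = 4 - 2*(-12) = 4 - 1*(-24) = 4 + 24 = 28)
1/Q = 1/28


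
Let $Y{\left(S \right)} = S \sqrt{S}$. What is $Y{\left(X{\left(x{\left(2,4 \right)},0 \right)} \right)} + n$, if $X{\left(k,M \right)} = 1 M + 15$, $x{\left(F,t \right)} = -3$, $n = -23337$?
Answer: $-23337 + 15 \sqrt{15} \approx -23279.0$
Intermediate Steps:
$X{\left(k,M \right)} = 15 + M$ ($X{\left(k,M \right)} = M + 15 = 15 + M$)
$Y{\left(S \right)} = S^{\frac{3}{2}}$
$Y{\left(X{\left(x{\left(2,4 \right)},0 \right)} \right)} + n = \left(15 + 0\right)^{\frac{3}{2}} - 23337 = 15^{\frac{3}{2}} - 23337 = 15 \sqrt{15} - 23337 = -23337 + 15 \sqrt{15}$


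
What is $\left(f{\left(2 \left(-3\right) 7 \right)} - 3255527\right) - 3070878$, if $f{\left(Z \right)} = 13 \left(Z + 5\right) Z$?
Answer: $-6306203$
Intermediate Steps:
$f{\left(Z \right)} = Z \left(65 + 13 Z\right)$ ($f{\left(Z \right)} = 13 \left(5 + Z\right) Z = \left(65 + 13 Z\right) Z = Z \left(65 + 13 Z\right)$)
$\left(f{\left(2 \left(-3\right) 7 \right)} - 3255527\right) - 3070878 = \left(13 \cdot 2 \left(-3\right) 7 \left(5 + 2 \left(-3\right) 7\right) - 3255527\right) - 3070878 = \left(13 \left(\left(-6\right) 7\right) \left(5 - 42\right) - 3255527\right) - 3070878 = \left(13 \left(-42\right) \left(5 - 42\right) - 3255527\right) - 3070878 = \left(13 \left(-42\right) \left(-37\right) - 3255527\right) - 3070878 = \left(20202 - 3255527\right) - 3070878 = -3235325 - 3070878 = -6306203$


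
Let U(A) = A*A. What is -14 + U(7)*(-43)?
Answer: -2121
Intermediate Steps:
U(A) = A²
-14 + U(7)*(-43) = -14 + 7²*(-43) = -14 + 49*(-43) = -14 - 2107 = -2121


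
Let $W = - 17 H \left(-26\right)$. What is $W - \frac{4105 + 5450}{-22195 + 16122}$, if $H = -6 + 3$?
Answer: $- \frac{8043243}{6073} \approx -1324.4$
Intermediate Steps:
$H = -3$
$W = -1326$ ($W = \left(-17\right) \left(-3\right) \left(-26\right) = 51 \left(-26\right) = -1326$)
$W - \frac{4105 + 5450}{-22195 + 16122} = -1326 - \frac{4105 + 5450}{-22195 + 16122} = -1326 - \frac{9555}{-6073} = -1326 - 9555 \left(- \frac{1}{6073}\right) = -1326 - - \frac{9555}{6073} = -1326 + \frac{9555}{6073} = - \frac{8043243}{6073}$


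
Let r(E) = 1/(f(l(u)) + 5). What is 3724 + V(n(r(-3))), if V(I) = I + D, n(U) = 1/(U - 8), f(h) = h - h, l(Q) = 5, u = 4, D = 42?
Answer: 146869/39 ≈ 3765.9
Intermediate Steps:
f(h) = 0
r(E) = ⅕ (r(E) = 1/(0 + 5) = 1/5 = ⅕)
n(U) = 1/(-8 + U)
V(I) = 42 + I (V(I) = I + 42 = 42 + I)
3724 + V(n(r(-3))) = 3724 + (42 + 1/(-8 + ⅕)) = 3724 + (42 + 1/(-39/5)) = 3724 + (42 - 5/39) = 3724 + 1633/39 = 146869/39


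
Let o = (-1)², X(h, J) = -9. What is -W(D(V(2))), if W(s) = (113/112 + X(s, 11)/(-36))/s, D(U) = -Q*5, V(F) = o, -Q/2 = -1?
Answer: 141/1120 ≈ 0.12589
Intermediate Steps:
Q = 2 (Q = -2*(-1) = 2)
o = 1
V(F) = 1
D(U) = -10 (D(U) = -1*2*5 = -2*5 = -10)
W(s) = 141/(112*s) (W(s) = (113/112 - 9/(-36))/s = (113*(1/112) - 9*(-1/36))/s = (113/112 + ¼)/s = 141/(112*s))
-W(D(V(2))) = -141/(112*(-10)) = -141*(-1)/(112*10) = -1*(-141/1120) = 141/1120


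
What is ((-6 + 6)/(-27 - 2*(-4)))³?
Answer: 0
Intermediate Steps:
((-6 + 6)/(-27 - 2*(-4)))³ = (0/(-27 + 8))³ = (0/(-19))³ = (0*(-1/19))³ = 0³ = 0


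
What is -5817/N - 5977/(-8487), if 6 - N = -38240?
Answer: 179227463/324593802 ≈ 0.55216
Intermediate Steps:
N = 38246 (N = 6 - 1*(-38240) = 6 + 38240 = 38246)
-5817/N - 5977/(-8487) = -5817/38246 - 5977/(-8487) = -5817*1/38246 - 5977*(-1/8487) = -5817/38246 + 5977/8487 = 179227463/324593802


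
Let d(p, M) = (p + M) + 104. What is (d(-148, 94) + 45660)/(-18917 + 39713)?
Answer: 22855/10398 ≈ 2.1980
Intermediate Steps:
d(p, M) = 104 + M + p (d(p, M) = (M + p) + 104 = 104 + M + p)
(d(-148, 94) + 45660)/(-18917 + 39713) = ((104 + 94 - 148) + 45660)/(-18917 + 39713) = (50 + 45660)/20796 = 45710*(1/20796) = 22855/10398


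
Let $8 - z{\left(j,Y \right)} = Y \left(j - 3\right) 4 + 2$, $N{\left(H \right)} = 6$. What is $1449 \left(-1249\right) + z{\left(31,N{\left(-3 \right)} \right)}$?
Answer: $-1810467$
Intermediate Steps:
$z{\left(j,Y \right)} = 6 - Y \left(-12 + 4 j\right)$ ($z{\left(j,Y \right)} = 8 - \left(Y \left(j - 3\right) 4 + 2\right) = 8 - \left(Y \left(-3 + j\right) 4 + 2\right) = 8 - \left(Y \left(-12 + 4 j\right) + 2\right) = 8 - \left(2 + Y \left(-12 + 4 j\right)\right) = 6 - Y \left(-12 + 4 j\right)$)
$1449 \left(-1249\right) + z{\left(31,N{\left(-3 \right)} \right)} = 1449 \left(-1249\right) + \left(6 + 12 \cdot 6 - 24 \cdot 31\right) = -1809801 + \left(6 + 72 - 744\right) = -1809801 - 666 = -1810467$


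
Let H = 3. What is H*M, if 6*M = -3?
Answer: -3/2 ≈ -1.5000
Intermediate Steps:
M = -½ (M = (⅙)*(-3) = -½ ≈ -0.50000)
H*M = 3*(-½) = -3/2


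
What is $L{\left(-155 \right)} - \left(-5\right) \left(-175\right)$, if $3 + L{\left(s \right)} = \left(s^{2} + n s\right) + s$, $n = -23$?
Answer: $26557$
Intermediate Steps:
$L{\left(s \right)} = -3 + s^{2} - 22 s$ ($L{\left(s \right)} = -3 + \left(\left(s^{2} - 23 s\right) + s\right) = -3 + \left(s^{2} - 22 s\right) = -3 + s^{2} - 22 s$)
$L{\left(-155 \right)} - \left(-5\right) \left(-175\right) = \left(-3 + \left(-155\right)^{2} - -3410\right) - \left(-5\right) \left(-175\right) = \left(-3 + 24025 + 3410\right) - 875 = 27432 - 875 = 26557$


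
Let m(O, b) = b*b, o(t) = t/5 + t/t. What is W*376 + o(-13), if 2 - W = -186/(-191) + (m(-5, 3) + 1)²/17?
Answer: -29669816/16235 ≈ -1827.5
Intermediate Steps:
o(t) = 1 + t/5 (o(t) = t*(⅕) + 1 = t/5 + 1 = 1 + t/5)
m(O, b) = b²
W = -15768/3247 (W = 2 - (-186/(-191) + (3² + 1)²/17) = 2 - (-186*(-1/191) + (9 + 1)²*(1/17)) = 2 - (186/191 + 10²*(1/17)) = 2 - (186/191 + 100*(1/17)) = 2 - (186/191 + 100/17) = 2 - 1*22262/3247 = 2 - 22262/3247 = -15768/3247 ≈ -4.8562)
W*376 + o(-13) = -15768/3247*376 + (1 + (⅕)*(-13)) = -5928768/3247 + (1 - 13/5) = -5928768/3247 - 8/5 = -29669816/16235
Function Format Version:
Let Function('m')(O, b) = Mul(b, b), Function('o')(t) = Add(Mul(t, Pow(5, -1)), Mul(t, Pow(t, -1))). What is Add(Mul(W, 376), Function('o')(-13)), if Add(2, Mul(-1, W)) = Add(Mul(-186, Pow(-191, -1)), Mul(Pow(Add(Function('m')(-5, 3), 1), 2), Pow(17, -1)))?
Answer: Rational(-29669816, 16235) ≈ -1827.5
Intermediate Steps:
Function('o')(t) = Add(1, Mul(Rational(1, 5), t)) (Function('o')(t) = Add(Mul(t, Rational(1, 5)), 1) = Add(Mul(Rational(1, 5), t), 1) = Add(1, Mul(Rational(1, 5), t)))
Function('m')(O, b) = Pow(b, 2)
W = Rational(-15768, 3247) (W = Add(2, Mul(-1, Add(Mul(-186, Pow(-191, -1)), Mul(Pow(Add(Pow(3, 2), 1), 2), Pow(17, -1))))) = Add(2, Mul(-1, Add(Mul(-186, Rational(-1, 191)), Mul(Pow(Add(9, 1), 2), Rational(1, 17))))) = Add(2, Mul(-1, Add(Rational(186, 191), Mul(Pow(10, 2), Rational(1, 17))))) = Add(2, Mul(-1, Add(Rational(186, 191), Mul(100, Rational(1, 17))))) = Add(2, Mul(-1, Add(Rational(186, 191), Rational(100, 17)))) = Add(2, Mul(-1, Rational(22262, 3247))) = Add(2, Rational(-22262, 3247)) = Rational(-15768, 3247) ≈ -4.8562)
Add(Mul(W, 376), Function('o')(-13)) = Add(Mul(Rational(-15768, 3247), 376), Add(1, Mul(Rational(1, 5), -13))) = Add(Rational(-5928768, 3247), Add(1, Rational(-13, 5))) = Add(Rational(-5928768, 3247), Rational(-8, 5)) = Rational(-29669816, 16235)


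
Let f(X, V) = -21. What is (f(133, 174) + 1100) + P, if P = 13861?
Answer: 14940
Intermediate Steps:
(f(133, 174) + 1100) + P = (-21 + 1100) + 13861 = 1079 + 13861 = 14940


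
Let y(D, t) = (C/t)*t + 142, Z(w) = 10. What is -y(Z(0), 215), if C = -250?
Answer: 108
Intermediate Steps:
y(D, t) = -108 (y(D, t) = (-250/t)*t + 142 = -250 + 142 = -108)
-y(Z(0), 215) = -1*(-108) = 108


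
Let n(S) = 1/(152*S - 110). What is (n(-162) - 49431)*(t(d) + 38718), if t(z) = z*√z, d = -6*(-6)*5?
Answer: -23668823606445/12367 - 660218231700*√5/12367 ≈ -2.0332e+9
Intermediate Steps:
n(S) = 1/(-110 + 152*S)
d = 180 (d = 36*5 = 180)
t(z) = z^(3/2)
(n(-162) - 49431)*(t(d) + 38718) = (1/(2*(-55 + 76*(-162))) - 49431)*(180^(3/2) + 38718) = (1/(2*(-55 - 12312)) - 49431)*(1080*√5 + 38718) = ((½)/(-12367) - 49431)*(38718 + 1080*√5) = ((½)*(-1/12367) - 49431)*(38718 + 1080*√5) = (-1/24734 - 49431)*(38718 + 1080*√5) = -1222626355*(38718 + 1080*√5)/24734 = -23668823606445/12367 - 660218231700*√5/12367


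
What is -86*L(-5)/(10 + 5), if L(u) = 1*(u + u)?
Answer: 172/3 ≈ 57.333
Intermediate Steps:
L(u) = 2*u (L(u) = 1*(2*u) = 2*u)
-86*L(-5)/(10 + 5) = -86*2*(-5)/(10 + 5) = -(-860)/15 = -86*(-2/3) = 172/3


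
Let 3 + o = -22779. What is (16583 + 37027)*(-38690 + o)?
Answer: -3295513920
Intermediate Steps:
o = -22782 (o = -3 - 22779 = -22782)
(16583 + 37027)*(-38690 + o) = (16583 + 37027)*(-38690 - 22782) = 53610*(-61472) = -3295513920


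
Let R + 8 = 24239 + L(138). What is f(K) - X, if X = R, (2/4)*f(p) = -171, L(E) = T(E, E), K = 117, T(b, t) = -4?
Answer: -24569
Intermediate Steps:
L(E) = -4
f(p) = -342 (f(p) = 2*(-171) = -342)
R = 24227 (R = -8 + (24239 - 4) = -8 + 24235 = 24227)
X = 24227
f(K) - X = -342 - 1*24227 = -342 - 24227 = -24569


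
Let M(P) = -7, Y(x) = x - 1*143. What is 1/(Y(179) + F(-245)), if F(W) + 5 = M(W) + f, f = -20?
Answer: ¼ ≈ 0.25000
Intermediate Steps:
Y(x) = -143 + x (Y(x) = x - 143 = -143 + x)
F(W) = -32 (F(W) = -5 + (-7 - 20) = -5 - 27 = -32)
1/(Y(179) + F(-245)) = 1/((-143 + 179) - 32) = 1/(36 - 32) = 1/4 = ¼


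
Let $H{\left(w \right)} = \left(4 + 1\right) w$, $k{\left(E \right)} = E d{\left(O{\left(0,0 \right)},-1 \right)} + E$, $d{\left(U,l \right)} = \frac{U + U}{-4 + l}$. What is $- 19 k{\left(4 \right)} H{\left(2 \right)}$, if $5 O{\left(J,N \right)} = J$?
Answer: $-760$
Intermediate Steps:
$O{\left(J,N \right)} = \frac{J}{5}$
$d{\left(U,l \right)} = \frac{2 U}{-4 + l}$
$k{\left(E \right)} = E$ ($k{\left(E \right)} = E \frac{2 \cdot \frac{1}{5} \cdot 0}{-4 - 1} + E = E 2 \cdot 0 \frac{1}{-5} + E = E 2 \cdot 0 \left(- \frac{1}{5}\right) + E = E 0 + E = 0 + E = E$)
$H{\left(w \right)} = 5 w$
$- 19 k{\left(4 \right)} H{\left(2 \right)} = \left(-19\right) 4 \cdot 5 \cdot 2 = \left(-76\right) 10 = -760$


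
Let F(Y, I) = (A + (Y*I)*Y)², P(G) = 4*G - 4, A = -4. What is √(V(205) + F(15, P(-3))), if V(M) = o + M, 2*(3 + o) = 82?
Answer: √12989059 ≈ 3604.0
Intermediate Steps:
o = 38 (o = -3 + (½)*82 = -3 + 41 = 38)
P(G) = -4 + 4*G
F(Y, I) = (-4 + I*Y²)² (F(Y, I) = (-4 + (Y*I)*Y)² = (-4 + (I*Y)*Y)² = (-4 + I*Y²)²)
V(M) = 38 + M
√(V(205) + F(15, P(-3))) = √((38 + 205) + (-4 + (-4 + 4*(-3))*15²)²) = √(243 + (-4 + (-4 - 12)*225)²) = √(243 + (-4 - 16*225)²) = √(243 + (-4 - 3600)²) = √(243 + (-3604)²) = √(243 + 12988816) = √12989059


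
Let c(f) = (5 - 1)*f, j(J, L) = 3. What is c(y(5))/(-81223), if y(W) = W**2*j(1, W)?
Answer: -300/81223 ≈ -0.0036935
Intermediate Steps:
y(W) = 3*W**2 (y(W) = W**2*3 = 3*W**2)
c(f) = 4*f
c(y(5))/(-81223) = (4*(3*5**2))/(-81223) = (4*(3*25))*(-1/81223) = (4*75)*(-1/81223) = 300*(-1/81223) = -300/81223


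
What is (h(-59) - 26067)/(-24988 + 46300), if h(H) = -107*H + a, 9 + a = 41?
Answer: -3287/3552 ≈ -0.92539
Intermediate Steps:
a = 32 (a = -9 + 41 = 32)
h(H) = 32 - 107*H (h(H) = -107*H + 32 = 32 - 107*H)
(h(-59) - 26067)/(-24988 + 46300) = ((32 - 107*(-59)) - 26067)/(-24988 + 46300) = ((32 + 6313) - 26067)/21312 = (6345 - 26067)*(1/21312) = -19722*1/21312 = -3287/3552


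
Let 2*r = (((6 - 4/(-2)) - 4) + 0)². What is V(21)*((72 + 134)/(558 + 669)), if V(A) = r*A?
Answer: 11536/409 ≈ 28.205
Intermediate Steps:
r = 8 (r = (((6 - 4/(-2)) - 4) + 0)²/2 = (((6 - 4*(-½)) - 4) + 0)²/2 = (((6 + 2) - 4) + 0)²/2 = ((8 - 4) + 0)²/2 = (4 + 0)²/2 = (½)*4² = (½)*16 = 8)
V(A) = 8*A
V(21)*((72 + 134)/(558 + 669)) = (8*21)*((72 + 134)/(558 + 669)) = 168*(206/1227) = 11536/409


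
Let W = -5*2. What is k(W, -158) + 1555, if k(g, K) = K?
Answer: 1397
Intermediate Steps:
W = -10
k(W, -158) + 1555 = -158 + 1555 = 1397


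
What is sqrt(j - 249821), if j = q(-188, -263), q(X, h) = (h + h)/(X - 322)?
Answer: 2*I*sqrt(4061135865)/255 ≈ 499.82*I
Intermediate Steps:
q(X, h) = 2*h/(-322 + X) (q(X, h) = (2*h)/(-322 + X) = 2*h/(-322 + X))
j = 263/255 (j = 2*(-263)/(-322 - 188) = 2*(-263)/(-510) = 2*(-263)*(-1/510) = 263/255 ≈ 1.0314)
sqrt(j - 249821) = sqrt(263/255 - 249821) = sqrt(-63704092/255) = 2*I*sqrt(4061135865)/255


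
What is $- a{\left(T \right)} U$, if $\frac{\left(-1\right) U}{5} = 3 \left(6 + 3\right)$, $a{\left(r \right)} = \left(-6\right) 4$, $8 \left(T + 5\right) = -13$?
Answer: $-3240$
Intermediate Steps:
$T = - \frac{53}{8}$ ($T = -5 + \frac{1}{8} \left(-13\right) = -5 - \frac{13}{8} = - \frac{53}{8} \approx -6.625$)
$a{\left(r \right)} = -24$
$U = -135$ ($U = - 5 \cdot 3 \left(6 + 3\right) = - 5 \cdot 3 \cdot 9 = \left(-5\right) 27 = -135$)
$- a{\left(T \right)} U = \left(-1\right) \left(-24\right) \left(-135\right) = 24 \left(-135\right) = -3240$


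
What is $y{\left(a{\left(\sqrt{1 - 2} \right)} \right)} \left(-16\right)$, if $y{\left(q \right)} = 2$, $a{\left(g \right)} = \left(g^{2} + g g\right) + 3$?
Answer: $-32$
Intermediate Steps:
$a{\left(g \right)} = 3 + 2 g^{2}$ ($a{\left(g \right)} = \left(g^{2} + g^{2}\right) + 3 = 2 g^{2} + 3 = 3 + 2 g^{2}$)
$y{\left(a{\left(\sqrt{1 - 2} \right)} \right)} \left(-16\right) = 2 \left(-16\right) = -32$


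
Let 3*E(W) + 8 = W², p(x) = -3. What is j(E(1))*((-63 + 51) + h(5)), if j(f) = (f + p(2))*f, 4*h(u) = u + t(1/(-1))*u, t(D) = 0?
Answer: -1204/9 ≈ -133.78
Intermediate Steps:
h(u) = u/4 (h(u) = (u + 0*u)/4 = (u + 0)/4 = u/4)
E(W) = -8/3 + W²/3
j(f) = f*(-3 + f) (j(f) = (f - 3)*f = (-3 + f)*f = f*(-3 + f))
j(E(1))*((-63 + 51) + h(5)) = ((-8/3 + (⅓)*1²)*(-3 + (-8/3 + (⅓)*1²)))*((-63 + 51) + (¼)*5) = ((-8/3 + (⅓)*1)*(-3 + (-8/3 + (⅓)*1)))*(-12 + 5/4) = ((-8/3 + ⅓)*(-3 + (-8/3 + ⅓)))*(-43/4) = -7*(-3 - 7/3)/3*(-43/4) = -7/3*(-16/3)*(-43/4) = (112/9)*(-43/4) = -1204/9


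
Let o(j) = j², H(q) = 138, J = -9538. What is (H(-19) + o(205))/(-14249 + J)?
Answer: -42163/23787 ≈ -1.7725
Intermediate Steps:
(H(-19) + o(205))/(-14249 + J) = (138 + 205²)/(-14249 - 9538) = (138 + 42025)/(-23787) = 42163*(-1/23787) = -42163/23787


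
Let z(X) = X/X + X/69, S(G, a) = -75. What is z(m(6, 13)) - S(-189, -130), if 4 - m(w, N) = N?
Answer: 1745/23 ≈ 75.870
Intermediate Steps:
m(w, N) = 4 - N
z(X) = 1 + X/69 (z(X) = 1 + X*(1/69) = 1 + X/69)
z(m(6, 13)) - S(-189, -130) = (1 + (4 - 1*13)/69) - 1*(-75) = (1 + (4 - 13)/69) + 75 = (1 + (1/69)*(-9)) + 75 = (1 - 3/23) + 75 = 20/23 + 75 = 1745/23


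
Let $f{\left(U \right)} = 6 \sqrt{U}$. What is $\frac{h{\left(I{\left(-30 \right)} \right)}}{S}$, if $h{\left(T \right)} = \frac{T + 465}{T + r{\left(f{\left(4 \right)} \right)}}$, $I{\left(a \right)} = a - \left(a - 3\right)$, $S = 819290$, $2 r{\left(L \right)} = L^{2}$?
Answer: $\frac{78}{10241125} \approx 7.6163 \cdot 10^{-6}$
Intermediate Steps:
$r{\left(L \right)} = \frac{L^{2}}{2}$
$I{\left(a \right)} = 3$ ($I{\left(a \right)} = a - \left(-3 + a\right) = 3$)
$h{\left(T \right)} = \frac{465 + T}{72 + T}$ ($h{\left(T \right)} = \frac{T + 465}{T + \frac{\left(6 \sqrt{4}\right)^{2}}{2}} = \frac{465 + T}{T + \frac{\left(6 \cdot 2\right)^{2}}{2}} = \frac{465 + T}{T + \frac{12^{2}}{2}} = \frac{465 + T}{T + \frac{1}{2} \cdot 144} = \frac{465 + T}{T + 72} = \frac{465 + T}{72 + T}$)
$\frac{h{\left(I{\left(-30 \right)} \right)}}{S} = \frac{\frac{1}{72 + 3} \left(465 + 3\right)}{819290} = \frac{1}{75} \cdot 468 \cdot \frac{1}{819290} = \frac{156}{25} \cdot \frac{1}{819290} = \frac{78}{10241125}$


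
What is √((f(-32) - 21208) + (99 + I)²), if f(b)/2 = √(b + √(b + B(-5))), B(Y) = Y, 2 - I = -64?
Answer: √(6017 + 2*√(-32 + I*√37)) ≈ 77.576 + 0.0732*I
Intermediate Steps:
I = 66 (I = 2 - 1*(-64) = 2 + 64 = 66)
f(b) = 2*√(b + √(-5 + b)) (f(b) = 2*√(b + √(b - 5)) = 2*√(b + √(-5 + b)))
√((f(-32) - 21208) + (99 + I)²) = √((2*√(-32 + √(-5 - 32)) - 21208) + (99 + 66)²) = √((2*√(-32 + √(-37)) - 21208) + 165²) = √((2*√(-32 + I*√37) - 21208) + 27225) = √((-21208 + 2*√(-32 + I*√37)) + 27225) = √(6017 + 2*√(-32 + I*√37))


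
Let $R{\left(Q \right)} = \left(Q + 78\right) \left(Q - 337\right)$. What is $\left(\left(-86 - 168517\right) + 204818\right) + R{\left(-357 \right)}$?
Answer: $229841$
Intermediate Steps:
$R{\left(Q \right)} = \left(-337 + Q\right) \left(78 + Q\right)$ ($R{\left(Q \right)} = \left(78 + Q\right) \left(-337 + Q\right) = \left(-337 + Q\right) \left(78 + Q\right)$)
$\left(\left(-86 - 168517\right) + 204818\right) + R{\left(-357 \right)} = \left(\left(-86 - 168517\right) + 204818\right) - \left(-66177 - 127449\right) = \left(\left(-86 - 168517\right) + 204818\right) + \left(-26286 + 127449 + 92463\right) = \left(-168603 + 204818\right) + 193626 = 36215 + 193626 = 229841$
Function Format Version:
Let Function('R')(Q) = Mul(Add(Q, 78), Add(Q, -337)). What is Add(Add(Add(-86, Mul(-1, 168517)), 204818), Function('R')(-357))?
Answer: 229841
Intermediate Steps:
Function('R')(Q) = Mul(Add(-337, Q), Add(78, Q)) (Function('R')(Q) = Mul(Add(78, Q), Add(-337, Q)) = Mul(Add(-337, Q), Add(78, Q)))
Add(Add(Add(-86, Mul(-1, 168517)), 204818), Function('R')(-357)) = Add(Add(Add(-86, Mul(-1, 168517)), 204818), Add(-26286, Pow(-357, 2), Mul(-259, -357))) = Add(Add(Add(-86, -168517), 204818), Add(-26286, 127449, 92463)) = Add(Add(-168603, 204818), 193626) = Add(36215, 193626) = 229841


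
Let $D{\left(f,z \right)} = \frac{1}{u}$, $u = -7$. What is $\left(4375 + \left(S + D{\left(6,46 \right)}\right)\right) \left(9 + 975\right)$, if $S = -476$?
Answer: $\frac{26855328}{7} \approx 3.8365 \cdot 10^{6}$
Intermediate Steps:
$D{\left(f,z \right)} = - \frac{1}{7}$ ($D{\left(f,z \right)} = \frac{1}{-7} = - \frac{1}{7}$)
$\left(4375 + \left(S + D{\left(6,46 \right)}\right)\right) \left(9 + 975\right) = \left(4375 - \frac{3333}{7}\right) \left(9 + 975\right) = \left(4375 - \frac{3333}{7}\right) 984 = \frac{27292}{7} \cdot 984 = \frac{26855328}{7}$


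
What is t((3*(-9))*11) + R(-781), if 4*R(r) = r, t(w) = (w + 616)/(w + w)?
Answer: -21145/108 ≈ -195.79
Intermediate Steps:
t(w) = (616 + w)/(2*w) (t(w) = (616 + w)/((2*w)) = (616 + w)*(1/(2*w)) = (616 + w)/(2*w))
R(r) = r/4
t((3*(-9))*11) + R(-781) = (616 + (3*(-9))*11)/(2*(((3*(-9))*11))) + (1/4)*(-781) = (616 - 27*11)/(2*((-27*11))) - 781/4 = (1/2)*(616 - 297)/(-297) - 781/4 = (1/2)*(-1/297)*319 - 781/4 = -29/54 - 781/4 = -21145/108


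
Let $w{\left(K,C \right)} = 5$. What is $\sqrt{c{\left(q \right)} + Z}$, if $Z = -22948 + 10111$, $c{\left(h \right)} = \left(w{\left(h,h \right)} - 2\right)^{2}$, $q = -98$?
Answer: $2 i \sqrt{3207} \approx 113.26 i$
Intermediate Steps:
$c{\left(h \right)} = 9$ ($c{\left(h \right)} = \left(5 - 2\right)^{2} = 3^{2} = 9$)
$Z = -12837$
$\sqrt{c{\left(q \right)} + Z} = \sqrt{9 - 12837} = \sqrt{-12828} = 2 i \sqrt{3207}$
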